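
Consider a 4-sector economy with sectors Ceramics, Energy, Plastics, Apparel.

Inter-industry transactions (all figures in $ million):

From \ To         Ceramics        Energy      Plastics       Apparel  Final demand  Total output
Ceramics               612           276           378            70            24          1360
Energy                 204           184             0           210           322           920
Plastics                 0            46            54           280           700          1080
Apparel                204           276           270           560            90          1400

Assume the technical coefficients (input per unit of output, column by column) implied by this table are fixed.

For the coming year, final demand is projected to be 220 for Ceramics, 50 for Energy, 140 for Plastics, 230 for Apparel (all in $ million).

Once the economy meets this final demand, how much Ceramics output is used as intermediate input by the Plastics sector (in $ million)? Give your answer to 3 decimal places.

z_CP = 133.197

Technical coefficients a_ij = z_ij / X_j:
  a_CC = 612/1360 = 0.45, a_EC = 204/1360 = 0.15, a_PC = 0/1360 = 0.00, a_AC = 204/1360 = 0.15
  a_CE = 276/920 = 0.30, a_EE = 184/920 = 0.20, a_PE = 46/920 = 0.05, a_AE = 276/920 = 0.30
  a_CP = 378/1080 = 0.35, a_EP = 0/1080 = 0.00, a_PP = 54/1080 = 0.05, a_AP = 270/1080 = 0.25
  a_CA = 70/1400 = 0.05, a_EA = 210/1400 = 0.15, a_PA = 280/1400 = 0.20, a_AA = 560/1400 = 0.40
I − A =
  [   0.55    -0.30    -0.35    -0.05]
  [  -0.15     0.80     0.00    -0.15]
  [   0.00    -0.05     0.95    -0.20]
  [  -0.15    -0.30    -0.25     0.60]
Compute the cofactors C_ij = (−1)^(i+j)·(3×3 minor ij) of I−A; the adjugate is their transpose:
adj(I−A) = Cᵀ =
  [ 0.371375   0.202375   0.173500   0.139375]
  [ 0.099375   0.268375   0.061875   0.096000]
  [ 0.038625   0.058125   0.197250   0.083500]
  [ 0.158625   0.209000   0.156500   0.372625]
det(I−A) = Σ_j (I−A)_1j·C_1j = (0.55)(0.371375) + (-0.30)(0.099375) + (-0.35)(0.038625) + (-0.05)(0.158625) = 0.15299375
(I − A)⁻¹ = adj(I−A) / det(I−A) ≈
  [   2.4274     1.3228     1.1340     0.9110]
  [   0.6495     1.7542     0.4044     0.6275]
  [   0.2525     0.3799     1.2893     0.5458]
  [   1.0368     1.3661     1.0229     2.4356]
First solve x = (I − A)⁻¹ d = adj(I−A)·d / det(I−A); in particular x_P = (0.038625·220 + 0.058125·50 + 0.197250·140 + 0.083500·230) / 0.15299375 = 58.22375 / 0.15299375 ≈ 380.56293.
Intermediate flow from C to P: z_CP = a_CP · x_P = 0.35 × 58.22375 / 0.15299375 = 20.3783125 / 0.15299375 ≈ 133.197.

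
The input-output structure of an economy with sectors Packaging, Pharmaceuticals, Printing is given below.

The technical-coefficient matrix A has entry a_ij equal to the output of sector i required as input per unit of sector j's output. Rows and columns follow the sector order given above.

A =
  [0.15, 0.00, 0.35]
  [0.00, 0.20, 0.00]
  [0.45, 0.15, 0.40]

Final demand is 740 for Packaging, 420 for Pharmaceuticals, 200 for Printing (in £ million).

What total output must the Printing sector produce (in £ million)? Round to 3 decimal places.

x_3 = 1616.844

I − A =
  [   0.85     0.00    -0.35]
  [   0.00     0.80     0.00]
  [  -0.45    -0.15     0.60]
Cofactors of I−A, C_ij = (−1)^(i+j)·(minor ij) (rows/columns in the sector order above):
  C_11 = (0.80)(0.60) − (0.00)(-0.15) = 0.4800
  C_12 = −[(0.00)(0.60) − (0.00)(-0.45)] = 0.0000
  C_13 = (0.00)(-0.15) − (0.80)(-0.45) = 0.3600
  C_21 = −[(0.00)(0.60) − (-0.35)(-0.15)] = 0.0525
  C_22 = (0.85)(0.60) − (-0.35)(-0.45) = 0.3525
  C_23 = −[(0.85)(-0.15) − (0.00)(-0.45)] = 0.1275
  C_31 = (0.00)(0.00) − (-0.35)(0.80) = 0.2800
  C_32 = −[(0.85)(0.00) − (-0.35)(0.00)] = 0.0000
  C_33 = (0.85)(0.80) − (0.00)(0.00) = 0.6800
det(I−A) = Σ_j (I−A)_1j·C_1j = (0.85)(0.4800) + (0.00)(0.0000) + (-0.35)(0.3600) = 0.2820
adj(I−A) = Cᵀ =
  [ 0.4800   0.0525   0.2800]
  [ 0.0000   0.3525   0.0000]
  [ 0.3600   0.1275   0.6800]
(I − A)⁻¹ = adj(I−A) / det(I−A) ≈
  [   1.7021     0.1862     0.9929]
  [   0.0000     1.2500     0.0000]
  [   1.2766     0.4521     2.4113]
x = (I − A)⁻¹ d = adj(I−A)·d / det(I−A), with det(I−A) = 0.2820:
  x_1 = (0.4800·740 + 0.0525·420 + 0.2800·200) / 0.2820 = 433.25 / 0.2820 ≈ 1536.348
  x_2 = (0.0000·740 + 0.3525·420 + 0.0000·200) / 0.2820 = 148.05 / 0.2820 = 525.000
  x_3 = (0.3600·740 + 0.1275·420 + 0.6800·200) / 0.2820 = 455.95 / 0.2820 ≈ 1616.844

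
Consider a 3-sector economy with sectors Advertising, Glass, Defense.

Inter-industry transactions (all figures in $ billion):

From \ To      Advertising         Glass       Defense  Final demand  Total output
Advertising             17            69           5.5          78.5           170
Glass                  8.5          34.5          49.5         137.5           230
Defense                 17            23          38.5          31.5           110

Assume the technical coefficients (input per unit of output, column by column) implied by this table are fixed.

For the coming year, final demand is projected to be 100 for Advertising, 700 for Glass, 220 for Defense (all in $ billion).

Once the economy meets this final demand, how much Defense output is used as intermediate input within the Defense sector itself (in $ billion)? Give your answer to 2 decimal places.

z_DD = 210.49

Technical coefficients a_ij = z_ij / X_j:
  a_AA = 17/170 = 0.10, a_GA = 8.5/170 = 0.05, a_DA = 17/170 = 0.10
  a_AG = 69/230 = 0.30, a_GG = 34.5/230 = 0.15, a_DG = 23/230 = 0.10
  a_AD = 5.5/110 = 0.05, a_GD = 49.5/110 = 0.45, a_DD = 38.5/110 = 0.35
I − A =
  [   0.90    -0.30    -0.05]
  [  -0.05     0.85    -0.45]
  [  -0.10    -0.10     0.65]
Cofactors of I−A, C_ij = (−1)^(i+j)·(minor ij) (rows/columns in the sector order above):
  C_11 = (0.85)(0.65) − (-0.45)(-0.10) = 0.5075
  C_12 = −[(-0.05)(0.65) − (-0.45)(-0.10)] = 0.0775
  C_13 = (-0.05)(-0.10) − (0.85)(-0.10) = 0.0900
  C_21 = −[(-0.30)(0.65) − (-0.05)(-0.10)] = 0.2000
  C_22 = (0.90)(0.65) − (-0.05)(-0.10) = 0.5800
  C_23 = −[(0.90)(-0.10) − (-0.30)(-0.10)] = 0.1200
  C_31 = (-0.30)(-0.45) − (-0.05)(0.85) = 0.1775
  C_32 = −[(0.90)(-0.45) − (-0.05)(-0.05)] = 0.4075
  C_33 = (0.90)(0.85) − (-0.30)(-0.05) = 0.7500
det(I−A) = Σ_j (I−A)_1j·C_1j = (0.90)(0.5075) + (-0.30)(0.0775) + (-0.05)(0.0900) = 0.4290
adj(I−A) = Cᵀ =
  [ 0.5075   0.2000   0.1775]
  [ 0.0775   0.5800   0.4075]
  [ 0.0900   0.1200   0.7500]
(I − A)⁻¹ = adj(I−A) / det(I−A) ≈
  [   1.1830     0.4662     0.4138]
  [   0.1807     1.3520     0.9499]
  [   0.2098     0.2797     1.7483]
First solve x = (I − A)⁻¹ d = adj(I−A)·d / det(I−A); in particular x_D = (0.0900·100 + 0.1200·700 + 0.7500·220) / 0.4290 = 258.00 / 0.4290 ≈ 601.3986.
Intermediate flow from D to D: z_DD = a_DD · x_D = 0.35 × 258.00 / 0.4290 = 90.30 / 0.4290 ≈ 210.49.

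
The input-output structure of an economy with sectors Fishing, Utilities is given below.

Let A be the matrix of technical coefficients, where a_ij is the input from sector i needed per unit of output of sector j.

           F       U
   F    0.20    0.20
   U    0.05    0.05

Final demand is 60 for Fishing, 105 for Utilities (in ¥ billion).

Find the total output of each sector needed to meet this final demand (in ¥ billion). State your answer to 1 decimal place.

x_F = 104.0, x_U = 116.0

I − A =
  [   0.80    -0.20]
  [  -0.05     0.95]
det(I−A) = (0.80)(0.95) − (-0.20)(-0.05) = 0.7500
adj(I−A) = [[0.95, 0.20], [0.05, 0.80]]
(I − A)⁻¹ = adj(I−A) / det(I−A) ≈
  [   1.2667     0.2667]
  [   0.0667     1.0667]
x = (I − A)⁻¹ d = adj(I−A)·d / det(I−A), with det(I−A) = 0.7500:
  x_F = (0.95·60 + 0.20·105) / 0.7500 = 78.00 / 0.7500 = 104.0
  x_U = (0.05·60 + 0.80·105) / 0.7500 = 87.00 / 0.7500 = 116.0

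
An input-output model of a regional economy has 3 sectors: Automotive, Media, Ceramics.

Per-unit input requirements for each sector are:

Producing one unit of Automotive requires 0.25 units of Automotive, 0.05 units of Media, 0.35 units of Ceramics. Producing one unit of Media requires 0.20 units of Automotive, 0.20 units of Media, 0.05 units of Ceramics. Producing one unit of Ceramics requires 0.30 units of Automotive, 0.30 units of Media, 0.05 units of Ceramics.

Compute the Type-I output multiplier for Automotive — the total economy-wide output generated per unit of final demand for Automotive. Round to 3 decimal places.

m_A = 2.661

I − A =
  [   0.75    -0.20    -0.30]
  [  -0.05     0.80    -0.30]
  [  -0.35    -0.05     0.95]
Cofactors of I−A, C_ij = (−1)^(i+j)·(minor ij) (rows/columns in the sector order above):
  C_11 = (0.80)(0.95) − (-0.30)(-0.05) = 0.7450
  C_12 = −[(-0.05)(0.95) − (-0.30)(-0.35)] = 0.1525
  C_13 = (-0.05)(-0.05) − (0.80)(-0.35) = 0.2825
  C_21 = −[(-0.20)(0.95) − (-0.30)(-0.05)] = 0.2050
  C_22 = (0.75)(0.95) − (-0.30)(-0.35) = 0.6075
  C_23 = −[(0.75)(-0.05) − (-0.20)(-0.35)] = 0.1075
  C_31 = (-0.20)(-0.30) − (-0.30)(0.80) = 0.3000
  C_32 = −[(0.75)(-0.30) − (-0.30)(-0.05)] = 0.2400
  C_33 = (0.75)(0.80) − (-0.20)(-0.05) = 0.5900
det(I−A) = Σ_j (I−A)_1j·C_1j = (0.75)(0.7450) + (-0.20)(0.1525) + (-0.30)(0.2825) = 0.4435
adj(I−A) = Cᵀ =
  [ 0.7450   0.2050   0.3000]
  [ 0.1525   0.6075   0.2400]
  [ 0.2825   0.1075   0.5900]
(I − A)⁻¹ = adj(I−A) / det(I−A) ≈
  [   1.6798     0.4622     0.6764]
  [   0.3439     1.3698     0.5411]
  [   0.6370     0.2424     1.3303]
The output multiplier for sector j is the column-j sum of the Leontief inverse (I − A)⁻¹ = adj(I−A) / det(I−A).
Column A of adj(I−A): (0.7450, 0.1525, 0.2825); det(I−A) = 0.4435.
m_A = (0.7450 + 0.1525 + 0.2825) / 0.4435 = 1.18 / 0.4435 ≈ 2.661.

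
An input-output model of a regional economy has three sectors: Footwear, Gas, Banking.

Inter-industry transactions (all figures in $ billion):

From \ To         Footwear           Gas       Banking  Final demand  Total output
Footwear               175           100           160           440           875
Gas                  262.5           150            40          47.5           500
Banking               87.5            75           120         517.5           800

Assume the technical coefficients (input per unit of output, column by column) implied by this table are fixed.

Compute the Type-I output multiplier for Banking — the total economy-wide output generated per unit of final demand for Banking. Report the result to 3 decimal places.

Technical coefficients a_ij = z_ij / X_j:
  a_FF = 175/875 = 0.20, a_GF = 262.5/875 = 0.30, a_BF = 87.5/875 = 0.10
  a_FG = 100/500 = 0.20, a_GG = 150/500 = 0.30, a_BG = 75/500 = 0.15
  a_FB = 160/800 = 0.20, a_GB = 40/800 = 0.05, a_BB = 120/800 = 0.15
I − A =
  [   0.80    -0.20    -0.20]
  [  -0.30     0.70    -0.05]
  [  -0.10    -0.15     0.85]
Cofactors of I−A, C_ij = (−1)^(i+j)·(minor ij) (rows/columns in the sector order above):
  C_11 = (0.70)(0.85) − (-0.05)(-0.15) = 0.5875
  C_12 = −[(-0.30)(0.85) − (-0.05)(-0.10)] = 0.2600
  C_13 = (-0.30)(-0.15) − (0.70)(-0.10) = 0.1150
  C_21 = −[(-0.20)(0.85) − (-0.20)(-0.15)] = 0.2000
  C_22 = (0.80)(0.85) − (-0.20)(-0.10) = 0.6600
  C_23 = −[(0.80)(-0.15) − (-0.20)(-0.10)] = 0.1400
  C_31 = (-0.20)(-0.05) − (-0.20)(0.70) = 0.1500
  C_32 = −[(0.80)(-0.05) − (-0.20)(-0.30)] = 0.1000
  C_33 = (0.80)(0.70) − (-0.20)(-0.30) = 0.5000
det(I−A) = Σ_j (I−A)_1j·C_1j = (0.80)(0.5875) + (-0.20)(0.2600) + (-0.20)(0.1150) = 0.3950
adj(I−A) = Cᵀ =
  [ 0.5875   0.2000   0.1500]
  [ 0.2600   0.6600   0.1000]
  [ 0.1150   0.1400   0.5000]
(I − A)⁻¹ = adj(I−A) / det(I−A) ≈
  [   1.4873     0.5063     0.3797]
  [   0.6582     1.6709     0.2532]
  [   0.2911     0.3544     1.2658]
The output multiplier for sector j is the column-j sum of the Leontief inverse (I − A)⁻¹ = adj(I−A) / det(I−A).
Column B of adj(I−A): (0.1500, 0.1000, 0.5000); det(I−A) = 0.3950.
m_B = (0.1500 + 0.1000 + 0.5000) / 0.3950 = 0.75 / 0.3950 ≈ 1.899.

m_B = 1.899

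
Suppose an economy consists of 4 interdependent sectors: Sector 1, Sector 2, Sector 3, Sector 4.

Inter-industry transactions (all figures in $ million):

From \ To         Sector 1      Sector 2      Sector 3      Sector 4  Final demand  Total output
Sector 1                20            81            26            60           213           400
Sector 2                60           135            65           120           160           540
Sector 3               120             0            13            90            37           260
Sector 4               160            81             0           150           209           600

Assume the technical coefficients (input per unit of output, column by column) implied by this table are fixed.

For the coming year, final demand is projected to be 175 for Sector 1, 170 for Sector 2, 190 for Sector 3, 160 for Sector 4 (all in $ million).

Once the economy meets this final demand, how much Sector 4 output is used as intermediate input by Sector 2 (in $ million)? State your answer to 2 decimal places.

Technical coefficients a_ij = z_ij / X_j:
  a_11 = 20/400 = 0.05, a_21 = 60/400 = 0.15, a_31 = 120/400 = 0.30, a_41 = 160/400 = 0.40
  a_12 = 81/540 = 0.15, a_22 = 135/540 = 0.25, a_32 = 0/540 = 0.00, a_42 = 81/540 = 0.15
  a_13 = 26/260 = 0.10, a_23 = 65/260 = 0.25, a_33 = 13/260 = 0.05, a_43 = 0/260 = 0.00
  a_14 = 60/600 = 0.10, a_24 = 120/600 = 0.20, a_34 = 90/600 = 0.15, a_44 = 150/600 = 0.25
I − A =
  [   0.95    -0.15    -0.10    -0.10]
  [  -0.15     0.75    -0.25    -0.20]
  [  -0.30     0.00     0.95    -0.15]
  [  -0.40    -0.15     0.00     0.75]
Compute the cofactors C_ij = (−1)^(i+j)·(3×3 minor ij) of I−A; the adjugate is their transpose:
adj(I−A) = Cᵀ =
  [ 0.500250   0.123375   0.085125   0.116625]
  [ 0.254125   0.610375   0.187375   0.234125]
  [ 0.208125   0.068625   0.444750   0.135000]
  [ 0.317625   0.187875   0.082875   0.621750]
det(I−A) = Σ_j (I−A)_1j·C_1j = (0.95)(0.500250) + (-0.15)(0.254125) + (-0.10)(0.208125) + (-0.10)(0.317625) = 0.38454375
(I − A)⁻¹ = adj(I−A) / det(I−A) ≈
  [   1.3009     0.3208     0.2214     0.3033]
  [   0.6608     1.5873     0.4873     0.6088]
  [   0.5412     0.1785     1.1566     0.3511]
  [   0.8260     0.4886     0.2155     1.6169]
First solve x = (I − A)⁻¹ d = adj(I−A)·d / det(I−A); in particular x_2 = (0.254125·175 + 0.610375·170 + 0.187375·190 + 0.234125·160) / 0.38454375 = 221.296875 / 0.38454375 ≈ 575.4791.
Intermediate flow from 4 to 2: z_42 = a_42 · x_2 = 0.15 × 221.296875 / 0.38454375 = 33.19453125 / 0.38454375 ≈ 86.32.

z_42 = 86.32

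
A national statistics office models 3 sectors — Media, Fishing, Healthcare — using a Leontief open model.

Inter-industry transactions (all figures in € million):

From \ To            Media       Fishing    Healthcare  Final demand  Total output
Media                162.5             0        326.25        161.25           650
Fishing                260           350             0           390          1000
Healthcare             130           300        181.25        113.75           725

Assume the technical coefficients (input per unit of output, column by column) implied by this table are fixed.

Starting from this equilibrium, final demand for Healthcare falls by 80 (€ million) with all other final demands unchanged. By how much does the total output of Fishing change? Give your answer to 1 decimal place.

Technical coefficients a_ij = z_ij / X_j:
  a_11 = 162.5/650 = 0.25, a_21 = 260/650 = 0.40, a_31 = 130/650 = 0.20
  a_12 = 0/1000 = 0.00, a_22 = 350/1000 = 0.35, a_32 = 300/1000 = 0.30
  a_13 = 326.25/725 = 0.45, a_23 = 0/725 = 0.00, a_33 = 181.25/725 = 0.25
I − A =
  [   0.75     0.00    -0.45]
  [  -0.40     0.65     0.00]
  [  -0.20    -0.30     0.75]
Cofactors of I−A, C_ij = (−1)^(i+j)·(minor ij) (rows/columns in the sector order above):
  C_11 = (0.65)(0.75) − (0.00)(-0.30) = 0.4875
  C_12 = −[(-0.40)(0.75) − (0.00)(-0.20)] = 0.3000
  C_13 = (-0.40)(-0.30) − (0.65)(-0.20) = 0.2500
  C_21 = −[(0.00)(0.75) − (-0.45)(-0.30)] = 0.1350
  C_22 = (0.75)(0.75) − (-0.45)(-0.20) = 0.4725
  C_23 = −[(0.75)(-0.30) − (0.00)(-0.20)] = 0.2250
  C_31 = (0.00)(0.00) − (-0.45)(0.65) = 0.2925
  C_32 = −[(0.75)(0.00) − (-0.45)(-0.40)] = 0.1800
  C_33 = (0.75)(0.65) − (0.00)(-0.40) = 0.4875
det(I−A) = Σ_j (I−A)_1j·C_1j = (0.75)(0.4875) + (0.00)(0.3000) + (-0.45)(0.2500) = 0.253125
adj(I−A) = Cᵀ =
  [ 0.4875   0.1350   0.2925]
  [ 0.3000   0.4725   0.1800]
  [ 0.2500   0.2250   0.4875]
(I − A)⁻¹ = adj(I−A) / det(I−A) ≈
  [   1.9259     0.5333     1.1556]
  [   1.1852     1.8667     0.7111]
  [   0.9877     0.8889     1.9259]
Δx = (I − A)⁻¹ Δd with Δd having -80 in the Healthcare component and 0 elsewhere.
So Δx_2 = L_23 · (-80), where L_23 = adj(I−A)_23 / det(I−A) = 0.1800 / 0.253125.
Δx_2 = 0.1800 × (-80) / 0.253125 = -14.40 / 0.253125 ≈ -56.9.

Δx_2 = -56.9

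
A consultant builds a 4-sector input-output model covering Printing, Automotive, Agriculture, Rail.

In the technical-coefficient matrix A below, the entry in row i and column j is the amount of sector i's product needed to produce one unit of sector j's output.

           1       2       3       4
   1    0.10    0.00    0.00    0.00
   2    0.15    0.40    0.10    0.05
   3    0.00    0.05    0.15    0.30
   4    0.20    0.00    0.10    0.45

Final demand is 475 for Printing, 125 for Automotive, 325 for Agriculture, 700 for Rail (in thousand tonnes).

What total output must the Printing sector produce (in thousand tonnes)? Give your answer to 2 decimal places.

x_1 = 527.78

I − A =
  [   0.90     0.00     0.00     0.00]
  [  -0.15     0.60    -0.10    -0.05]
  [   0.00    -0.05     0.85    -0.30]
  [  -0.20     0.00    -0.10     0.55]
Compute the cofactors C_ij = (−1)^(i+j)·(3×3 minor ij) of I−A; the adjugate is their transpose:
adj(I−A) = Cᵀ =
  [ 0.259500   0.000000   0.000000   0.000000]
  [ 0.080125   0.393750   0.054000   0.065250]
  [ 0.040625   0.024750   0.297000   0.164250]
  [ 0.101750   0.004500   0.054000   0.454500]
det(I−A) = Σ_j (I−A)_1j·C_1j = (0.90)(0.259500) + (0.00)(0.080125) + (0.00)(0.040625) + (0.00)(0.101750) = 0.23355
(I − A)⁻¹ = adj(I−A) / det(I−A) ≈
  [   1.1111     0.0000     0.0000     0.0000]
  [   0.3431     1.6859     0.2312     0.2794]
  [   0.1739     0.1060     1.2717     0.7033]
  [   0.4357     0.0193     0.2312     1.9461]
x = (I − A)⁻¹ d = adj(I−A)·d / det(I−A), with det(I−A) = 0.23355:
  x_1 = (0.259500·475 + 0.000000·125 + 0.000000·325 + 0.000000·700) / 0.23355 = 123.2625 / 0.23355 ≈ 527.78
  x_2 = (0.080125·475 + 0.393750·125 + 0.054000·325 + 0.065250·700) / 0.23355 = 150.503125 / 0.23355 ≈ 644.42
  x_3 = (0.040625·475 + 0.024750·125 + 0.297000·325 + 0.164250·700) / 0.23355 = 233.890625 / 0.23355 ≈ 1001.46
  x_4 = (0.101750·475 + 0.004500·125 + 0.054000·325 + 0.454500·700) / 0.23355 = 384.59375 / 0.23355 ≈ 1646.73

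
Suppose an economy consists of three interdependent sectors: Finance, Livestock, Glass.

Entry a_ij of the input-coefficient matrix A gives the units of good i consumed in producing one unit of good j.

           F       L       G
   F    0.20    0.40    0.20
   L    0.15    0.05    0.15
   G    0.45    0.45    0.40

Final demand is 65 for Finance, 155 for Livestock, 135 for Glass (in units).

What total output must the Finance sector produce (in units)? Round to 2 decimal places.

x_F = 489.84

I − A =
  [   0.80    -0.40    -0.20]
  [  -0.15     0.95    -0.15]
  [  -0.45    -0.45     0.60]
Cofactors of I−A, C_ij = (−1)^(i+j)·(minor ij) (rows/columns in the sector order above):
  C_11 = (0.95)(0.60) − (-0.15)(-0.45) = 0.5025
  C_12 = −[(-0.15)(0.60) − (-0.15)(-0.45)] = 0.1575
  C_13 = (-0.15)(-0.45) − (0.95)(-0.45) = 0.4950
  C_21 = −[(-0.40)(0.60) − (-0.20)(-0.45)] = 0.3300
  C_22 = (0.80)(0.60) − (-0.20)(-0.45) = 0.3900
  C_23 = −[(0.80)(-0.45) − (-0.40)(-0.45)] = 0.5400
  C_31 = (-0.40)(-0.15) − (-0.20)(0.95) = 0.2500
  C_32 = −[(0.80)(-0.15) − (-0.20)(-0.15)] = 0.1500
  C_33 = (0.80)(0.95) − (-0.40)(-0.15) = 0.7000
det(I−A) = Σ_j (I−A)_1j·C_1j = (0.80)(0.5025) + (-0.40)(0.1575) + (-0.20)(0.4950) = 0.2400
adj(I−A) = Cᵀ =
  [ 0.5025   0.3300   0.2500]
  [ 0.1575   0.3900   0.1500]
  [ 0.4950   0.5400   0.7000]
(I − A)⁻¹ = adj(I−A) / det(I−A) ≈
  [   2.0938     1.3750     1.0417]
  [   0.6563     1.6250     0.6250]
  [   2.0625     2.2500     2.9167]
x = (I − A)⁻¹ d = adj(I−A)·d / det(I−A), with det(I−A) = 0.2400:
  x_F = (0.5025·65 + 0.3300·155 + 0.2500·135) / 0.2400 = 117.5625 / 0.2400 ≈ 489.84
  x_L = (0.1575·65 + 0.3900·155 + 0.1500·135) / 0.2400 = 90.9375 / 0.2400 ≈ 378.91
  x_G = (0.4950·65 + 0.5400·155 + 0.7000·135) / 0.2400 = 210.375 / 0.2400 ≈ 876.56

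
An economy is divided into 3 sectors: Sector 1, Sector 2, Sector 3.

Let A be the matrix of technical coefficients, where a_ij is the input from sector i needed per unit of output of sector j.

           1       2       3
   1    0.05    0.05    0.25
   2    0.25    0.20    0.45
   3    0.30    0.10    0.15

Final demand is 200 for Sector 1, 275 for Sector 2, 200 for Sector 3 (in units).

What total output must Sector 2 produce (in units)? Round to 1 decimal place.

I − A =
  [   0.95    -0.05    -0.25]
  [  -0.25     0.80    -0.45]
  [  -0.30    -0.10     0.85]
Cofactors of I−A, C_ij = (−1)^(i+j)·(minor ij) (rows/columns in the sector order above):
  C_11 = (0.80)(0.85) − (-0.45)(-0.10) = 0.6350
  C_12 = −[(-0.25)(0.85) − (-0.45)(-0.30)] = 0.3475
  C_13 = (-0.25)(-0.10) − (0.80)(-0.30) = 0.2650
  C_21 = −[(-0.05)(0.85) − (-0.25)(-0.10)] = 0.0675
  C_22 = (0.95)(0.85) − (-0.25)(-0.30) = 0.7325
  C_23 = −[(0.95)(-0.10) − (-0.05)(-0.30)] = 0.1100
  C_31 = (-0.05)(-0.45) − (-0.25)(0.80) = 0.2225
  C_32 = −[(0.95)(-0.45) − (-0.25)(-0.25)] = 0.4900
  C_33 = (0.95)(0.80) − (-0.05)(-0.25) = 0.7475
det(I−A) = Σ_j (I−A)_1j·C_1j = (0.95)(0.6350) + (-0.05)(0.3475) + (-0.25)(0.2650) = 0.519625
adj(I−A) = Cᵀ =
  [ 0.6350   0.0675   0.2225]
  [ 0.3475   0.7325   0.4900]
  [ 0.2650   0.1100   0.7475]
(I − A)⁻¹ = adj(I−A) / det(I−A) ≈
  [   1.2220     0.1299     0.4282]
  [   0.6688     1.4097     0.9430]
  [   0.5100     0.2117     1.4385]
x = (I − A)⁻¹ d = adj(I−A)·d / det(I−A), with det(I−A) = 0.519625:
  x_1 = (0.6350·200 + 0.0675·275 + 0.2225·200) / 0.519625 = 190.0625 / 0.519625 ≈ 365.8
  x_2 = (0.3475·200 + 0.7325·275 + 0.4900·200) / 0.519625 = 368.9375 / 0.519625 ≈ 710.0
  x_3 = (0.2650·200 + 0.1100·275 + 0.7475·200) / 0.519625 = 232.75 / 0.519625 ≈ 447.9

x_2 = 710.0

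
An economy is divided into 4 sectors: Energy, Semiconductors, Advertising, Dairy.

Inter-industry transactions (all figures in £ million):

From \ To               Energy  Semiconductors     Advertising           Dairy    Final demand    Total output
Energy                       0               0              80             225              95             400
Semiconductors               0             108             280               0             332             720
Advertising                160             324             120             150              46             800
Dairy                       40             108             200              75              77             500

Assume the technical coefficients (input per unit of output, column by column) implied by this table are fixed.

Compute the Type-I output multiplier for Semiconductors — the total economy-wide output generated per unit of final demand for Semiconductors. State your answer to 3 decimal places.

Technical coefficients a_ij = z_ij / X_j:
  a_11 = 0/400 = 0.00, a_21 = 0/400 = 0.00, a_31 = 160/400 = 0.40, a_41 = 40/400 = 0.10
  a_12 = 0/720 = 0.00, a_22 = 108/720 = 0.15, a_32 = 324/720 = 0.45, a_42 = 108/720 = 0.15
  a_13 = 80/800 = 0.10, a_23 = 280/800 = 0.35, a_33 = 120/800 = 0.15, a_43 = 200/800 = 0.25
  a_14 = 225/500 = 0.45, a_24 = 0/500 = 0.00, a_34 = 150/500 = 0.30, a_44 = 75/500 = 0.15
I − A =
  [   1.00     0.00    -0.10    -0.45]
  [   0.00     0.85    -0.35     0.00]
  [  -0.40    -0.45     0.85    -0.30]
  [  -0.10    -0.15    -0.25     0.85]
Compute the cofactors C_ij = (−1)^(i+j)·(3×3 minor ij) of I−A; the adjugate is their transpose:
adj(I−A) = Cᵀ =
  [ 0.40075   0.15075   0.19150   0.27975]
  [ 0.12950   0.52725   0.28175   0.16800]
  [ 0.31450   0.43425   0.68425   0.40800]
  [ 0.16250   0.23850   0.27350   0.53100]
det(I−A) = Σ_j (I−A)_1j·C_1j = (1.00)(0.40075) + (0.00)(0.12950) + (-0.10)(0.31450) + (-0.45)(0.16250) = 0.296175
(I − A)⁻¹ = adj(I−A) / det(I−A) ≈
  [   1.3531     0.5090     0.6466     0.9445]
  [   0.4372     1.7802     0.9513     0.5672]
  [   1.0619     1.4662     2.3103     1.3776]
  [   0.5487     0.8053     0.9234     1.7929]
The output multiplier for sector j is the column-j sum of the Leontief inverse (I − A)⁻¹ = adj(I−A) / det(I−A).
Column 2 of adj(I−A): (0.15075, 0.52725, 0.43425, 0.23850); det(I−A) = 0.296175.
m_2 = (0.15075 + 0.52725 + 0.43425 + 0.23850) / 0.296175 = 1.35075 / 0.296175 ≈ 4.561.

m_2 = 4.561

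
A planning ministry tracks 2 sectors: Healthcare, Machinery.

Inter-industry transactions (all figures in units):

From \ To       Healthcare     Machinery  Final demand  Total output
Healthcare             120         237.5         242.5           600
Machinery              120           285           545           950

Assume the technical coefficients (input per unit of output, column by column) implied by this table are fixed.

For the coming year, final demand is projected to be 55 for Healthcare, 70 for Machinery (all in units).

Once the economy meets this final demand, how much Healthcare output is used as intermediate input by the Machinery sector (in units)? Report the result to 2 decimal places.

Technical coefficients a_ij = z_ij / X_j:
  a_HH = 120/600 = 0.20, a_MH = 120/600 = 0.20
  a_HM = 237.5/950 = 0.25, a_MM = 285/950 = 0.30
I − A =
  [   0.80    -0.25]
  [  -0.20     0.70]
det(I−A) = (0.80)(0.70) − (-0.25)(-0.20) = 0.5100
adj(I−A) = [[0.70, 0.25], [0.20, 0.80]]
(I − A)⁻¹ = adj(I−A) / det(I−A) ≈
  [   1.3725     0.4902]
  [   0.3922     1.5686]
First solve x = (I − A)⁻¹ d = adj(I−A)·d / det(I−A); in particular x_M = (0.20·55 + 0.80·70) / 0.5100 = 67.00 / 0.5100 ≈ 131.3725.
Intermediate flow from H to M: z_HM = a_HM · x_M = 0.25 × 67.00 / 0.5100 = 16.75 / 0.5100 ≈ 32.84.

z_HM = 32.84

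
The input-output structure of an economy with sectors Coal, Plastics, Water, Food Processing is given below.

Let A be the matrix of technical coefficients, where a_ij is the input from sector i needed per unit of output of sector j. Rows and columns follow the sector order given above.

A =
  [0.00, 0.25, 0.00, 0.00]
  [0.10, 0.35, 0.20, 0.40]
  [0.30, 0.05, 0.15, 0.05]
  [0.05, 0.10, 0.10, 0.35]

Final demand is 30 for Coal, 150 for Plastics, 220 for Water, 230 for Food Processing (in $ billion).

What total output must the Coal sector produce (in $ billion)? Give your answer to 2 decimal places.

I − A =
  [   1.00    -0.25     0.00     0.00]
  [  -0.10     0.65    -0.20    -0.40]
  [  -0.30    -0.05     0.85    -0.05]
  [  -0.05    -0.10    -0.10     0.65]
Compute the cofactors C_ij = (−1)^(i+j)·(3×3 minor ij) of I−A; the adjugate is their transpose:
adj(I−A) = Cᵀ =
  [ 0.312375   0.136875   0.042500   0.087500]
  [ 0.123250   0.547500   0.170000   0.350000]
  [ 0.121125   0.086875   0.361250   0.081250]
  [ 0.061625   0.108125   0.085000   0.506250]
det(I−A) = Σ_j (I−A)_1j·C_1j = (1.00)(0.312375) + (-0.25)(0.123250) + (0.00)(0.121125) + (0.00)(0.061625) = 0.2815625
(I − A)⁻¹ = adj(I−A) / det(I−A) ≈
  [   1.1094     0.4861     0.1509     0.3108]
  [   0.4377     1.9445     0.6038     1.2431]
  [   0.4302     0.3085     1.2830     0.2886]
  [   0.2189     0.3840     0.3019     1.7980]
x = (I − A)⁻¹ d = adj(I−A)·d / det(I−A), with det(I−A) = 0.2815625:
  x_C = (0.312375·30 + 0.136875·150 + 0.042500·220 + 0.087500·230) / 0.2815625 = 59.3775 / 0.2815625 ≈ 210.89
  x_P = (0.123250·30 + 0.547500·150 + 0.170000·220 + 0.350000·230) / 0.2815625 = 203.7225 / 0.2815625 ≈ 723.54
  x_W = (0.121125·30 + 0.086875·150 + 0.361250·220 + 0.081250·230) / 0.2815625 = 114.8275 / 0.2815625 ≈ 407.82
  x_F = (0.061625·30 + 0.108125·150 + 0.085000·220 + 0.506250·230) / 0.2815625 = 153.205 / 0.2815625 ≈ 544.12

x_C = 210.89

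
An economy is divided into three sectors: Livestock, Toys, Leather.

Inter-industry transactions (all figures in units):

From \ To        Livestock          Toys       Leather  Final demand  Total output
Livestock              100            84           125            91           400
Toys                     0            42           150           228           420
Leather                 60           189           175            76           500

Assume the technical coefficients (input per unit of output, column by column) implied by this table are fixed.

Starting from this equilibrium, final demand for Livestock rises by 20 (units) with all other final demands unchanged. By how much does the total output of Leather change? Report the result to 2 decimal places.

Technical coefficients a_ij = z_ij / X_j:
  a_11 = 100/400 = 0.25, a_21 = 0/400 = 0.00, a_31 = 60/400 = 0.15
  a_12 = 84/420 = 0.20, a_22 = 42/420 = 0.10, a_32 = 189/420 = 0.45
  a_13 = 125/500 = 0.25, a_23 = 150/500 = 0.30, a_33 = 175/500 = 0.35
I − A =
  [   0.75    -0.20    -0.25]
  [   0.00     0.90    -0.30]
  [  -0.15    -0.45     0.65]
Cofactors of I−A, C_ij = (−1)^(i+j)·(minor ij) (rows/columns in the sector order above):
  C_11 = (0.90)(0.65) − (-0.30)(-0.45) = 0.4500
  C_12 = −[(0.00)(0.65) − (-0.30)(-0.15)] = 0.0450
  C_13 = (0.00)(-0.45) − (0.90)(-0.15) = 0.1350
  C_21 = −[(-0.20)(0.65) − (-0.25)(-0.45)] = 0.2425
  C_22 = (0.75)(0.65) − (-0.25)(-0.15) = 0.4500
  C_23 = −[(0.75)(-0.45) − (-0.20)(-0.15)] = 0.3675
  C_31 = (-0.20)(-0.30) − (-0.25)(0.90) = 0.2850
  C_32 = −[(0.75)(-0.30) − (-0.25)(0.00)] = 0.2250
  C_33 = (0.75)(0.90) − (-0.20)(0.00) = 0.6750
det(I−A) = Σ_j (I−A)_1j·C_1j = (0.75)(0.4500) + (-0.20)(0.0450) + (-0.25)(0.1350) = 0.29475
adj(I−A) = Cᵀ =
  [ 0.4500   0.2425   0.2850]
  [ 0.0450   0.4500   0.2250]
  [ 0.1350   0.3675   0.6750]
(I − A)⁻¹ = adj(I−A) / det(I−A) ≈
  [   1.5267     0.8227     0.9669]
  [   0.1527     1.5267     0.7634]
  [   0.4580     1.2468     2.2901]
Δx = (I − A)⁻¹ Δd with Δd having +20 in the Livestock component and 0 elsewhere.
So Δx_3 = L_31 · (+20), where L_31 = adj(I−A)_31 / det(I−A) = 0.1350 / 0.29475.
Δx_3 = 0.1350 × (+20) / 0.29475 = 2.70 / 0.29475 ≈ 9.16.

Δx_3 = 9.16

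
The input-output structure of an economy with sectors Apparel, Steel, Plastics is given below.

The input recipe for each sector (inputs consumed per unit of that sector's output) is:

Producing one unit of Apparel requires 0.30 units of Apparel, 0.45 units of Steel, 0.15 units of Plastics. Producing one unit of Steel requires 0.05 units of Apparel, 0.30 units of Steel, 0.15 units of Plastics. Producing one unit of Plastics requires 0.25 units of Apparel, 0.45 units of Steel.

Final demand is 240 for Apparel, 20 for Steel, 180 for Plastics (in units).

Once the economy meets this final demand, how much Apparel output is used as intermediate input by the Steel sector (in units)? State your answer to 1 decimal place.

I − A =
  [   0.70    -0.05    -0.25]
  [  -0.45     0.70    -0.45]
  [  -0.15    -0.15     1.00]
Cofactors of I−A, C_ij = (−1)^(i+j)·(minor ij) (rows/columns in the sector order above):
  C_11 = (0.70)(1.00) − (-0.45)(-0.15) = 0.6325
  C_12 = −[(-0.45)(1.00) − (-0.45)(-0.15)] = 0.5175
  C_13 = (-0.45)(-0.15) − (0.70)(-0.15) = 0.1725
  C_21 = −[(-0.05)(1.00) − (-0.25)(-0.15)] = 0.0875
  C_22 = (0.70)(1.00) − (-0.25)(-0.15) = 0.6625
  C_23 = −[(0.70)(-0.15) − (-0.05)(-0.15)] = 0.1125
  C_31 = (-0.05)(-0.45) − (-0.25)(0.70) = 0.1975
  C_32 = −[(0.70)(-0.45) − (-0.25)(-0.45)] = 0.4275
  C_33 = (0.70)(0.70) − (-0.05)(-0.45) = 0.4675
det(I−A) = Σ_j (I−A)_1j·C_1j = (0.70)(0.6325) + (-0.05)(0.5175) + (-0.25)(0.1725) = 0.37375
adj(I−A) = Cᵀ =
  [ 0.6325   0.0875   0.1975]
  [ 0.5175   0.6625   0.4275]
  [ 0.1725   0.1125   0.4675]
(I − A)⁻¹ = adj(I−A) / det(I−A) ≈
  [   1.6923     0.2341     0.5284]
  [   1.3846     1.7726     1.1438]
  [   0.4615     0.3010     1.2508]
First solve x = (I − A)⁻¹ d = adj(I−A)·d / det(I−A); in particular x_S = (0.5175·240 + 0.6625·20 + 0.4275·180) / 0.37375 = 214.40 / 0.37375 ≈ 573.645.
Intermediate flow from A to S: z_AS = a_AS · x_S = 0.05 × 214.40 / 0.37375 = 10.72 / 0.37375 ≈ 28.7.

z_AS = 28.7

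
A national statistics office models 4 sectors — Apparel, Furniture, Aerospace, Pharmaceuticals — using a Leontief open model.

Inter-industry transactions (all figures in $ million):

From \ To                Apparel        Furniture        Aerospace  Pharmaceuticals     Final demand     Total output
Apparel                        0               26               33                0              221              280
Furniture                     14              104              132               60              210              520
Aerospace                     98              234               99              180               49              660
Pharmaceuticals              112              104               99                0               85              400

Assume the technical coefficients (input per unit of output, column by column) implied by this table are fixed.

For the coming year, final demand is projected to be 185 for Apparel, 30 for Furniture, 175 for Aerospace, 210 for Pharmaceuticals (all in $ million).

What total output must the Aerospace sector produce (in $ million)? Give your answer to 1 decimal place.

Technical coefficients a_ij = z_ij / X_j:
  a_11 = 0/280 = 0.00, a_21 = 14/280 = 0.05, a_31 = 98/280 = 0.35, a_41 = 112/280 = 0.40
  a_12 = 26/520 = 0.05, a_22 = 104/520 = 0.20, a_32 = 234/520 = 0.45, a_42 = 104/520 = 0.20
  a_13 = 33/660 = 0.05, a_23 = 132/660 = 0.20, a_33 = 99/660 = 0.15, a_43 = 99/660 = 0.15
  a_14 = 0/400 = 0.00, a_24 = 60/400 = 0.15, a_34 = 180/400 = 0.45, a_44 = 0/400 = 0.00
I − A =
  [   1.00    -0.05    -0.05     0.00]
  [  -0.05     0.80    -0.20    -0.15]
  [  -0.35    -0.45     0.85    -0.45]
  [  -0.40    -0.20    -0.15     1.00]
Compute the cofactors C_ij = (−1)^(i+j)·(3×3 minor ij) of I−A; the adjugate is their transpose:
adj(I−A) = Cᵀ =
  [ 0.482375   0.066125   0.049625   0.032250]
  [ 0.204000   0.756000   0.228000   0.216000]
  [ 0.467500   0.566500   0.764500   0.429000]
  [ 0.303875   0.262625   0.180125   0.569250]
det(I−A) = Σ_j (I−A)_1j·C_1j = (1.00)(0.482375) + (-0.05)(0.204000) + (-0.05)(0.467500) + (0.00)(0.303875) = 0.4488
(I − A)⁻¹ = adj(I−A) / det(I−A) ≈
  [   1.0748     0.1473     0.1106     0.0719]
  [   0.4545     1.6845     0.5080     0.4813]
  [   1.0417     1.2623     1.7034     0.9559]
  [   0.6771     0.5852     0.4013     1.2684]
x = (I − A)⁻¹ d = adj(I−A)·d / det(I−A), with det(I−A) = 0.4488:
  x_1 = (0.482375·185 + 0.066125·30 + 0.049625·175 + 0.032250·210) / 0.4488 = 106.68 / 0.4488 ≈ 237.7
  x_2 = (0.204000·185 + 0.756000·30 + 0.228000·175 + 0.216000·210) / 0.4488 = 145.68 / 0.4488 ≈ 324.6
  x_3 = (0.467500·185 + 0.566500·30 + 0.764500·175 + 0.429000·210) / 0.4488 = 327.36 / 0.4488 ≈ 729.4
  x_4 = (0.303875·185 + 0.262625·30 + 0.180125·175 + 0.569250·210) / 0.4488 = 215.16 / 0.4488 ≈ 479.4

x_3 = 729.4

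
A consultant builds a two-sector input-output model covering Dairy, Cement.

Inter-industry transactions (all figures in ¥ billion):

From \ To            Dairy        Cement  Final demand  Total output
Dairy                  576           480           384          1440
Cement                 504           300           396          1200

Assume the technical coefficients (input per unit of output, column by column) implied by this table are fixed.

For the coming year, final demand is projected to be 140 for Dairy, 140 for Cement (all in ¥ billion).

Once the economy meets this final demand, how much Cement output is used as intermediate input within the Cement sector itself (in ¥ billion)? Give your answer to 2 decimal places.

z_CC = 107.26

Technical coefficients a_ij = z_ij / X_j:
  a_DD = 576/1440 = 0.40, a_CD = 504/1440 = 0.35
  a_DC = 480/1200 = 0.40, a_CC = 300/1200 = 0.25
I − A =
  [   0.60    -0.40]
  [  -0.35     0.75]
det(I−A) = (0.60)(0.75) − (-0.40)(-0.35) = 0.3100
adj(I−A) = [[0.75, 0.40], [0.35, 0.60]]
(I − A)⁻¹ = adj(I−A) / det(I−A) ≈
  [   2.4194     1.2903]
  [   1.1290     1.9355]
First solve x = (I − A)⁻¹ d = adj(I−A)·d / det(I−A); in particular x_C = (0.35·140 + 0.60·140) / 0.3100 = 133.00 / 0.3100 ≈ 429.0323.
Intermediate flow from C to C: z_CC = a_CC · x_C = 0.25 × 133.00 / 0.3100 = 33.25 / 0.3100 ≈ 107.26.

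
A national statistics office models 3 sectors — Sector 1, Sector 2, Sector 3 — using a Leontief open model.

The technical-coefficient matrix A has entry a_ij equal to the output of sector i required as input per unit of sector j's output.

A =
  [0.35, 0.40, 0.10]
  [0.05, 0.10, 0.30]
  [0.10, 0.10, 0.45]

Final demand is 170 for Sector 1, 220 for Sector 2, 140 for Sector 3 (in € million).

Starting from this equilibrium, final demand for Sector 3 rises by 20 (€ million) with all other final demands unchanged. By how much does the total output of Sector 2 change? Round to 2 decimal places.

Δx_2 = 14.83

I − A =
  [   0.65    -0.40    -0.10]
  [  -0.05     0.90    -0.30]
  [  -0.10    -0.10     0.55]
Cofactors of I−A, C_ij = (−1)^(i+j)·(minor ij) (rows/columns in the sector order above):
  C_11 = (0.90)(0.55) − (-0.30)(-0.10) = 0.4650
  C_12 = −[(-0.05)(0.55) − (-0.30)(-0.10)] = 0.0575
  C_13 = (-0.05)(-0.10) − (0.90)(-0.10) = 0.0950
  C_21 = −[(-0.40)(0.55) − (-0.10)(-0.10)] = 0.2300
  C_22 = (0.65)(0.55) − (-0.10)(-0.10) = 0.3475
  C_23 = −[(0.65)(-0.10) − (-0.40)(-0.10)] = 0.1050
  C_31 = (-0.40)(-0.30) − (-0.10)(0.90) = 0.2100
  C_32 = −[(0.65)(-0.30) − (-0.10)(-0.05)] = 0.2000
  C_33 = (0.65)(0.90) − (-0.40)(-0.05) = 0.5650
det(I−A) = Σ_j (I−A)_1j·C_1j = (0.65)(0.4650) + (-0.40)(0.0575) + (-0.10)(0.0950) = 0.26975
adj(I−A) = Cᵀ =
  [ 0.4650   0.2300   0.2100]
  [ 0.0575   0.3475   0.2000]
  [ 0.0950   0.1050   0.5650]
(I − A)⁻¹ = adj(I−A) / det(I−A) ≈
  [   1.7238     0.8526     0.7785]
  [   0.2132     1.2882     0.7414]
  [   0.3522     0.3892     2.0945]
Δx = (I − A)⁻¹ Δd with Δd having +20 in the Sector 3 component and 0 elsewhere.
So Δx_2 = L_23 · (+20), where L_23 = adj(I−A)_23 / det(I−A) = 0.2000 / 0.26975.
Δx_2 = 0.2000 × (+20) / 0.26975 = 4.00 / 0.26975 ≈ 14.83.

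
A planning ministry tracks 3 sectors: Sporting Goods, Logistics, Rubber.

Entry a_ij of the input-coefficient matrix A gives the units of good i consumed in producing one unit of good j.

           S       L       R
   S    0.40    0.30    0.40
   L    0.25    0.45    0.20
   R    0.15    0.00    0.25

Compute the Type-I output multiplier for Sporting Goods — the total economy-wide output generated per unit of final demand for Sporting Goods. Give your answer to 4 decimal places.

m_S = 4.7739

I − A =
  [   0.60    -0.30    -0.40]
  [  -0.25     0.55    -0.20]
  [  -0.15     0.00     0.75]
Cofactors of I−A, C_ij = (−1)^(i+j)·(minor ij) (rows/columns in the sector order above):
  C_11 = (0.55)(0.75) − (-0.20)(0.00) = 0.4125
  C_12 = −[(-0.25)(0.75) − (-0.20)(-0.15)] = 0.2175
  C_13 = (-0.25)(0.00) − (0.55)(-0.15) = 0.0825
  C_21 = −[(-0.30)(0.75) − (-0.40)(0.00)] = 0.2250
  C_22 = (0.60)(0.75) − (-0.40)(-0.15) = 0.3900
  C_23 = −[(0.60)(0.00) − (-0.30)(-0.15)] = 0.0450
  C_31 = (-0.30)(-0.20) − (-0.40)(0.55) = 0.2800
  C_32 = −[(0.60)(-0.20) − (-0.40)(-0.25)] = 0.2200
  C_33 = (0.60)(0.55) − (-0.30)(-0.25) = 0.2550
det(I−A) = Σ_j (I−A)_1j·C_1j = (0.60)(0.4125) + (-0.30)(0.2175) + (-0.40)(0.0825) = 0.14925
adj(I−A) = Cᵀ =
  [ 0.4125   0.2250   0.2800]
  [ 0.2175   0.3900   0.2200]
  [ 0.0825   0.0450   0.2550]
(I − A)⁻¹ = adj(I−A) / det(I−A) ≈
  [   2.76382     1.50754     1.87605]
  [   1.45729     2.61307     1.47404]
  [   0.55276     0.30151     1.70854]
The output multiplier for sector j is the column-j sum of the Leontief inverse (I − A)⁻¹ = adj(I−A) / det(I−A).
Column S of adj(I−A): (0.4125, 0.2175, 0.0825); det(I−A) = 0.14925.
m_S = (0.4125 + 0.2175 + 0.0825) / 0.14925 = 0.7125 / 0.14925 ≈ 4.7739.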